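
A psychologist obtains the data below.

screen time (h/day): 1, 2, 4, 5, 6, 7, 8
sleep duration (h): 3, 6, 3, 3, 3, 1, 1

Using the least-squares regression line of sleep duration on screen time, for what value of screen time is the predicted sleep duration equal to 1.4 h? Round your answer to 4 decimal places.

7.6933

n = 7, Σx = 33, Σy = 20, Σxy = 75, Σx² = 195
Sxx = Σx² − (Σx)²/n = 195 − 155.571429 = 39.428571
Sxy = Σxy − (Σx)(Σy)/n = 75 − 94.285714 = -19.285714
b = Sxy/Sxx = -19.285714/39.428571 = -0.489130
a = ȳ − b·x̄ = 2.857143 − (-0.489130)·4.714286 = 5.163043
Set a + b·x = 1.4: x = (1.4 − 5.163043) / (-0.489130) = 7.693333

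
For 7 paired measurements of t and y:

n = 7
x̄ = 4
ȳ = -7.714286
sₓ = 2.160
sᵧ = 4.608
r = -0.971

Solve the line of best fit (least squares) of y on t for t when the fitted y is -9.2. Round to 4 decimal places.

b = r · sᵧ/sₓ = -0.971 · 4.608/2.16 = -2.071467
a = ȳ − b·x̄ = -7.714286 − (-2.071467)·4 = 0.571581
Set a + b·x = -9.2: x = (-9.2 − 0.571581) / (-2.071467) = 4.717228

4.7172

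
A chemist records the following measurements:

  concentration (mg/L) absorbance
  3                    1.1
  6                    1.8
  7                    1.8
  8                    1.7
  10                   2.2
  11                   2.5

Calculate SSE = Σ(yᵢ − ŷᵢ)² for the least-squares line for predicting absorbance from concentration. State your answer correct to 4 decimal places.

0.1012

n = 6, Σx = 45, Σy = 11.1, Σxy = 89.8, Σx² = 379, Σy² = 21.67
Sxx = Σx² − (Σx)²/n = 379 − 337.5 = 41.5
Sxy = Σxy − (Σx)(Σy)/n = 89.8 − 83.25 = 6.55
Syy = Σy² − (Σy)²/n = 21.67 − 20.535 = 1.135
b = Sxy/Sxx = 6.55/41.5 = 0.157831
SSE = Syy − b·Sxy = 1.135 − 0.157831·6.55 = 0.101205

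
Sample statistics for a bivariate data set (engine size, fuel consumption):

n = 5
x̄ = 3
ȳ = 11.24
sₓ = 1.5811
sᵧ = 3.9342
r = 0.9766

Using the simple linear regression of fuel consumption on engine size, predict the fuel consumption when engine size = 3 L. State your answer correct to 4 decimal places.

11.2400

b = r · sᵧ/sₓ = 0.9766 · 3.9342/1.5811 = 2.430042
a = ȳ − b·x̄ = 11.24 − 2.430042·3 = 3.949873
ŷ(3) = a + b·3 = 3.949873 + 2.430042·3 = 11.24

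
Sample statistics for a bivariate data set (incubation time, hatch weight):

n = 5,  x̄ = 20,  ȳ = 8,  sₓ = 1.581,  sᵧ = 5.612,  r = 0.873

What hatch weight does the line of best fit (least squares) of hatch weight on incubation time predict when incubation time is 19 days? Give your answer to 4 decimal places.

4.9012

b = r · sᵧ/sₓ = 0.873 · 5.612/1.581 = 3.098846
a = ȳ − b·x̄ = 8 − 3.098846·20 = -53.976926
ŷ(19) = a + b·19 = -53.976926 + 3.098846·19 = 4.901154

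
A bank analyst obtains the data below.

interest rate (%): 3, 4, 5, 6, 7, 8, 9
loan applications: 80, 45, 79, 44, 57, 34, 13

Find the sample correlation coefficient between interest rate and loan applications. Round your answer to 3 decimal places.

-0.785

n = 7, Σx = 42, Σy = 352, Σxy = 1867, Σx² = 280, Σy² = 21176
Sxx = Σx² − (Σx)²/n = 280 − 252 = 28
Sxy = Σxy − (Σx)(Σy)/n = 1867 − 2112 = -245
Syy = Σy² − (Σy)²/n = 21176 − 17700.571429 = 3475.428571
r = Sxy/√(Sxx·Syy) = -245/√(97312) = -245/311.948714 = -0.785386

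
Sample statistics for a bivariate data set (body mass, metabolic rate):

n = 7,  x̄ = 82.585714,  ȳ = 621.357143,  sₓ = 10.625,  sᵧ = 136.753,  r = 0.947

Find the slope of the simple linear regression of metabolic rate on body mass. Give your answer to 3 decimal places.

12.189

b = r · sᵧ/sₓ = 0.947 · 136.753/10.625 = 12.188714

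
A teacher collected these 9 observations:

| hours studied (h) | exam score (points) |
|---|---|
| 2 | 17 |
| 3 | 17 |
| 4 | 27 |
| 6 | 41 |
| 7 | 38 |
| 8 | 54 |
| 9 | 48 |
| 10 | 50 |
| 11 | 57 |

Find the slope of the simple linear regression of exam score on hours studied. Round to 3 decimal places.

n = 9, Σx = 60, Σy = 349, Σxy = 2696, Σx² = 480
Sxx = Σx² − (Σx)²/n = 480 − 400 = 80
Sxy = Σxy − (Σx)(Σy)/n = 2696 − 2326.666667 = 369.333333
b = Sxy/Sxx = 369.333333/80 = 4.616667

4.617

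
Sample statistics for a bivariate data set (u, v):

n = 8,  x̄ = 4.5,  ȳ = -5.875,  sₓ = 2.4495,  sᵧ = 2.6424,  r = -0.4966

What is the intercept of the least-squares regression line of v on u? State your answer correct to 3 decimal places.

b = r · sᵧ/sₓ = -0.4966 · 2.6424/2.4495 = -0.535708
a = ȳ − b·x̄ = -5.875 − (-0.535708)·4.5 = -3.464316

-3.464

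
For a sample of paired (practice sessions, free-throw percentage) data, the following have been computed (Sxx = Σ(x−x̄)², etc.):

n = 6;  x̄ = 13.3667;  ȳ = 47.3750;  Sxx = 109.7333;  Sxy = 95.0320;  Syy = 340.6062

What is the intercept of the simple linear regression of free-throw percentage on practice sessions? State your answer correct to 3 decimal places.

35.799

b = Sxy/Sxx = 95.032/109.7333 = 0.866027
a = ȳ − b·x̄ = 47.375 − 0.866027·13.3667 = 35.799077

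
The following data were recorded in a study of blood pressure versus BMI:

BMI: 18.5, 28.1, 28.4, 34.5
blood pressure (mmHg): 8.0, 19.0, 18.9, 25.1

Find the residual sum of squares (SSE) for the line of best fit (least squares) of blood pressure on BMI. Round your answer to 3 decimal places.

n = 4, Σx = 109.5, Σy = 71, Σxy = 2084.61, Σx² = 3128.67, Σy² = 1412.22
Sxx = Σx² − (Σx)²/n = 3128.67 − 2997.5625 = 131.1075
Sxy = Σxy − (Σx)(Σy)/n = 2084.61 − 1943.625 = 140.985
Syy = Σy² − (Σy)²/n = 1412.22 − 1260.25 = 151.97
b = Sxy/Sxx = 140.985/131.1075 = 1.075339
SSE = Syy − b·Sxy = 151.97 − 1.075339·140.985 = 0.363340

0.363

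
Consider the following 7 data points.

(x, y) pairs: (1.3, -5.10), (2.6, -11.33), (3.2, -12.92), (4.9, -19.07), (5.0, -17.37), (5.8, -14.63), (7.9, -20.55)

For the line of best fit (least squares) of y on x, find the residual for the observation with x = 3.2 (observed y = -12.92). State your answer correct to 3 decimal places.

n = 7, Σx = 30.7, Σy = -100.97, Σxy = -504.924, Σx² = 163.75
Sxx = Σx² − (Σx)²/n = 163.75 − 134.641429 = 29.108571
Sxy = Σxy − (Σx)(Σy)/n = -504.924 − (-442.825571) = -62.098429
b = Sxy/Sxx = -62.098429/29.108571 = -2.133338
a = ȳ − b·x̄ = -14.424286 − (-2.133338)·4.385714 = -5.068074
ŷ(3.2) = -5.068074 + (-2.133338)·3.2 = -11.894756
residual = y − ŷ = -12.92 − (-11.894756) = -1.025244

-1.025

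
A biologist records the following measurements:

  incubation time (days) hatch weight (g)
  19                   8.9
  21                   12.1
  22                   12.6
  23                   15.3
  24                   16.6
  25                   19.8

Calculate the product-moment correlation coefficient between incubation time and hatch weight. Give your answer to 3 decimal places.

n = 6, Σx = 134, Σy = 85.3, Σxy = 1945.7, Σx² = 3016, Σy² = 1286.07
Sxx = Σx² − (Σx)²/n = 3016 − 2992.666667 = 23.333333
Sxy = Σxy − (Σx)(Σy)/n = 1945.7 − 1905.033333 = 40.666667
Syy = Σy² − (Σy)²/n = 1286.07 − 1212.681667 = 73.388333
r = Sxy/√(Sxx·Syy) = 40.666667/√(1712.394444) = 40.666667/41.381088 = 0.982736

0.983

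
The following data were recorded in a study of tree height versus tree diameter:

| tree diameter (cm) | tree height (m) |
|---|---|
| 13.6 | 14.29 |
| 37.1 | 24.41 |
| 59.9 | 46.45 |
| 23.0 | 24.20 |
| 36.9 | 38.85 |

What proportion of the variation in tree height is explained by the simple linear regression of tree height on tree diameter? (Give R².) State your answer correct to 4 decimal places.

n = 5, Σx = 170.5, Σy = 148.2, Σxy = 5872.475, Σx² = 7039.99, Σy² = 5052.6172
Sxx = Σx² − (Σx)²/n = 7039.99 − 5814.05 = 1225.94
Sxy = Σxy − (Σx)(Σy)/n = 5872.475 − 5053.62 = 818.855
Syy = Σy² − (Σy)²/n = 5052.6172 − 4392.648 = 659.9692
R² = Sxy²/(Sxx·Syy) = (818.855)²/(1225.94·659.9692) = 0.828745

0.8287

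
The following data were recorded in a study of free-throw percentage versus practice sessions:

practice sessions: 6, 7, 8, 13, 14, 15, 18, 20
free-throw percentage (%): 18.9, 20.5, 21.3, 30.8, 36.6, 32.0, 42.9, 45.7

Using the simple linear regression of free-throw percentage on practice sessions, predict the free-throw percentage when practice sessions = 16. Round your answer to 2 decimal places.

37.67

n = 8, Σx = 101, Σy = 248.7, Σxy = 3506.3, Σx² = 1463
Sxx = Σx² − (Σx)²/n = 1463 − 1275.125 = 187.875
Sxy = Σxy − (Σx)(Σy)/n = 3506.3 − 3139.8375 = 366.4625
b = Sxy/Sxx = 366.4625/187.875 = 1.950566
a = ȳ − b·x̄ = 31.0875 − 1.950566·12.625 = 6.461610
ŷ(16) = a + b·16 = 6.461610 + 1.950566·16 = 37.670659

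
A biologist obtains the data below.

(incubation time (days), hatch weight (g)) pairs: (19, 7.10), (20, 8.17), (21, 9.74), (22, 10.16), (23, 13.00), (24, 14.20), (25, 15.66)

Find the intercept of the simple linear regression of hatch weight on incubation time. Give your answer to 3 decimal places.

-21.067

n = 7, Σx = 154, Σy = 78.03, Σxy = 1757.66, Σx² = 3416
Sxx = Σx² − (Σx)²/n = 3416 − 3388 = 28
Sxy = Σxy − (Σx)(Σy)/n = 1757.66 − 1716.66 = 41
b = Sxy/Sxx = 41/28 = 1.464286
a = ȳ − b·x̄ = 11.147143 − 1.464286·22 = -21.067143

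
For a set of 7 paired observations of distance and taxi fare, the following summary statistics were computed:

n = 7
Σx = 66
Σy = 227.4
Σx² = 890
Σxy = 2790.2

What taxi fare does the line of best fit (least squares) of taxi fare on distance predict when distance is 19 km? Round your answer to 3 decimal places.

55.587

Sxx = Σx² − (Σx)²/n = 890 − 622.285714 = 267.714286
Sxy = Σxy − (Σx)(Σy)/n = 2790.2 − 2144.057143 = 646.142857
b = Sxy/Sxx = 646.142857/267.714286 = 2.413554
a = ȳ − b·x̄ = 32.485714 − 2.413554·9.428571 = 9.729349
ŷ(19) = a + b·19 = 9.729349 + 2.413554·19 = 55.586873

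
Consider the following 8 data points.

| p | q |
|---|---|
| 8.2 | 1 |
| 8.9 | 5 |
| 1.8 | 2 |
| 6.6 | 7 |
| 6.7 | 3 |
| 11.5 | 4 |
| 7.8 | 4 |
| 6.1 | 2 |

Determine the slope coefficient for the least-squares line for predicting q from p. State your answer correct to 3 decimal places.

n = 8, Σx = 57.6, Σy = 28, Σxy = 212, Σx² = 468.44
Sxx = Σx² − (Σx)²/n = 468.44 − 414.72 = 53.72
Sxy = Σxy − (Σx)(Σy)/n = 212 − 201.6 = 10.4
b = Sxy/Sxx = 10.4/53.72 = 0.193596

0.194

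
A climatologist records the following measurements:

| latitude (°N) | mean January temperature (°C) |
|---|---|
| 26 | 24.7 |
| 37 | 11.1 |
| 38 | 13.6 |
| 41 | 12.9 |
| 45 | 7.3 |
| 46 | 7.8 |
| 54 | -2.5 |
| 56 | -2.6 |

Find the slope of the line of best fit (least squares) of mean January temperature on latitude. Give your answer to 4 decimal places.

n = 8, Σx = 343, Σy = 72.3, Σxy = 2505.3, Σx² = 15363
Sxx = Σx² − (Σx)²/n = 15363 − 14706.125 = 656.875
Sxy = Σxy − (Σx)(Σy)/n = 2505.3 − 3099.8625 = -594.5625
b = Sxy/Sxx = -594.5625/656.875 = -0.905138

-0.9051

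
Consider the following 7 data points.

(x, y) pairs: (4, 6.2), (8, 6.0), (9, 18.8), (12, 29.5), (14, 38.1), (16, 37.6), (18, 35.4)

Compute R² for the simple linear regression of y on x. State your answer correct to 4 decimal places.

n = 7, Σx = 81, Σy = 171.6, Σxy = 2368.2, Σx² = 1081, Σy² = 5416.66
Sxx = Σx² − (Σx)²/n = 1081 − 937.285714 = 143.714286
Sxy = Σxy − (Σx)(Σy)/n = 2368.2 − 1985.657143 = 382.542857
Syy = Σy² − (Σy)²/n = 5416.66 − 4206.651429 = 1210.008571
R² = Sxy²/(Sxx·Syy) = (382.542857)²/(143.714286·1210.008571) = 0.841534

0.8415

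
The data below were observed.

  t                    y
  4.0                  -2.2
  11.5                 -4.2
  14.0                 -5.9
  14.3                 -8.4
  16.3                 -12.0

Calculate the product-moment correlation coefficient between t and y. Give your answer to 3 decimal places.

-0.854

n = 5, Σx = 60.1, Σy = -32.7, Σxy = -455.42, Σx² = 814.43, Σy² = 271.85
Sxx = Σx² − (Σx)²/n = 814.43 − 722.402 = 92.028
Sxy = Σxy − (Σx)(Σy)/n = -455.42 − (-393.054) = -62.366
Syy = Σy² − (Σy)²/n = 271.85 − 213.858 = 57.992
r = Sxy/√(Sxx·Syy) = -62.366/√(5336.887776) = -62.366/73.054006 = -0.853697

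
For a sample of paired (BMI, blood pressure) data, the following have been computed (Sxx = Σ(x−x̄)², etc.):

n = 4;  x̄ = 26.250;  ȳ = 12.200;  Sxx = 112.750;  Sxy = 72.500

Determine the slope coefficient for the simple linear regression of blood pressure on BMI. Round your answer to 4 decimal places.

0.6430

b = Sxy/Sxx = 72.5/112.75 = 0.643016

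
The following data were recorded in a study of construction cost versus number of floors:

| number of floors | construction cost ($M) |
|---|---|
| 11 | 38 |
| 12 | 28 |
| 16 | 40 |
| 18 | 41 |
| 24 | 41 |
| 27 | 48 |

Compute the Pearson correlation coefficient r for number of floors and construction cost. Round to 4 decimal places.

0.7860

n = 6, Σx = 108, Σy = 236, Σxy = 4412, Σx² = 2150, Σy² = 9494
Sxx = Σx² − (Σx)²/n = 2150 − 1944 = 206
Sxy = Σxy − (Σx)(Σy)/n = 4412 − 4248 = 164
Syy = Σy² − (Σy)²/n = 9494 − 9282.666667 = 211.333333
r = Sxy/√(Sxx·Syy) = 164/√(43534.666667) = 164/208.649627 = 0.786007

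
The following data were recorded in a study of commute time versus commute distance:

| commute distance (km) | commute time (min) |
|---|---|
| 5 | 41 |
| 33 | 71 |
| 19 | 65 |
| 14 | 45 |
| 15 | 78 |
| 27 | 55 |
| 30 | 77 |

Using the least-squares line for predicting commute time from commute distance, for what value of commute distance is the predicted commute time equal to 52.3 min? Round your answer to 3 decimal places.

10.148

n = 7, Σx = 143, Σy = 432, Σxy = 9378, Σx² = 3525
Sxx = Σx² − (Σx)²/n = 3525 − 2921.285714 = 603.714286
Sxy = Σxy − (Σx)(Σy)/n = 9378 − 8825.142857 = 552.857143
b = Sxy/Sxx = 552.857143/603.714286 = 0.915760
a = ȳ − b·x̄ = 61.714286 − 0.915760·20.428571 = 43.006626
Set a + b·x = 52.3: x = (52.3 − 43.006626) / 0.915760 = 10.148269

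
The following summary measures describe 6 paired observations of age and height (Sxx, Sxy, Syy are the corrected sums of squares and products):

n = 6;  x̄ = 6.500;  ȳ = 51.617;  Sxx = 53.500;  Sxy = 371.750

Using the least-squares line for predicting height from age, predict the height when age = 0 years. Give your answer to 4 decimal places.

6.4511

b = Sxy/Sxx = 371.75/53.5 = 6.948598
a = ȳ − b·x̄ = 51.617 − 6.948598·6.5 = 6.451112
ŷ(0) = a + b·0 = 6.451112 + 6.948598·0 = 6.451112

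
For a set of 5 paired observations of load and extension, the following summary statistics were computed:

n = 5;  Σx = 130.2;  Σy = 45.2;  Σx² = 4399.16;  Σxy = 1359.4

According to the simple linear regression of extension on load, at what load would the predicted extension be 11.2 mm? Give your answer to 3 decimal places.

37.986

Sxx = Σx² − (Σx)²/n = 4399.16 − 3390.408 = 1008.752
Sxy = Σxy − (Σx)(Σy)/n = 1359.4 − 1177.008 = 182.392
b = Sxy/Sxx = 182.392/1008.752 = 0.180810
a = ȳ − b·x̄ = 9.04 − 0.180810·26.04 = 4.331719
Set a + b·x = 11.2: x = (11.2 − 4.331719) / 0.180810 = 37.986271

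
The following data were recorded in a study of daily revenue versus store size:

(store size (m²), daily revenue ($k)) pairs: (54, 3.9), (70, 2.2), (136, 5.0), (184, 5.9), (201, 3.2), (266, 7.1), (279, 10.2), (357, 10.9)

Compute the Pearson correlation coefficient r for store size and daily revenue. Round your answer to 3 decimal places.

n = 8, Σx = 1547, Σy = 48.4, Σxy = 11399.1, Σx² = 376615, Σy² = 363.36
Sxx = Σx² − (Σx)²/n = 376615 − 299151.125 = 77463.875
Sxy = Σxy − (Σx)(Σy)/n = 11399.1 − 9359.35 = 2039.75
Syy = Σy² − (Σy)²/n = 363.36 − 292.82 = 70.54
r = Sxy/√(Sxx·Syy) = 2039.75/√(5464301.7425) = 2039.75/2337.584596 = 0.872589

0.873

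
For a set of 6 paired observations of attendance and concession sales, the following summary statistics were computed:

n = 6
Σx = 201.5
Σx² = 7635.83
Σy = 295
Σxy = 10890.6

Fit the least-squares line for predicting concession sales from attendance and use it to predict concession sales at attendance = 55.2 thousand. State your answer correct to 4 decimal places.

73.6379

Sxx = Σx² − (Σx)²/n = 7635.83 − 6767.041667 = 868.788333
Sxy = Σxy − (Σx)(Σy)/n = 10890.6 − 9907.083333 = 983.516667
b = Sxy/Sxx = 983.516667/868.788333 = 1.132056
a = ȳ − b·x̄ = 49.166667 − 1.132056·33.583333 = 11.148467
ŷ(55.2) = a + b·55.2 = 11.148467 + 1.132056·55.2 = 73.637934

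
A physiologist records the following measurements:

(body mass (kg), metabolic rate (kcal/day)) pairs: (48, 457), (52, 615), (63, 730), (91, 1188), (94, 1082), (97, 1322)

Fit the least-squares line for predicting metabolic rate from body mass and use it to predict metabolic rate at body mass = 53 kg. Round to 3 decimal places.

n = 6, Σx = 445, Σy = 5394, Σxy = 437956, Σx² = 35503
Sxx = Σx² − (Σx)²/n = 35503 − 33004.166667 = 2498.833333
Sxy = Σxy − (Σx)(Σy)/n = 437956 − 400055 = 37901
b = Sxy/Sxx = 37901/2498.833333 = 15.167478
a = ȳ − b·x̄ = 899 − 15.167478·74.166667 = -225.921297
ŷ(53) = a + b·53 = -225.921297 + 15.167478·53 = 577.955046

577.955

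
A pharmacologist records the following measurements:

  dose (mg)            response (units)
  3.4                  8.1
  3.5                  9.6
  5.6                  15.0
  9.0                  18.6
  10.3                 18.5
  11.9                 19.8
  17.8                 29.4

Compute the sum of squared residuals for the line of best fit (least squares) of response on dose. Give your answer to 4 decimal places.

12.0572

n = 7, Σx = 61.5, Σy = 119, Σxy = 1262.03, Σx² = 700.71, Σy² = 2327.38
Sxx = Σx² − (Σx)²/n = 700.71 − 540.321429 = 160.388571
Sxy = Σxy − (Σx)(Σy)/n = 1262.03 − 1045.5 = 216.53
Syy = Σy² − (Σy)²/n = 2327.38 − 2023 = 304.38
b = Sxy/Sxx = 216.53/160.388571 = 1.350034
SSE = Syy − b·Sxy = 304.38 − 1.350034·216.53 = 12.057171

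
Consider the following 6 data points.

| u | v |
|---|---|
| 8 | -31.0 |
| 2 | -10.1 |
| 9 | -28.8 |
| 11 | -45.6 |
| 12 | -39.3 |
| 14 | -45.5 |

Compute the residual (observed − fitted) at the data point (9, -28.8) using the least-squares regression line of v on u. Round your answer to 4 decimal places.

n = 6, Σx = 56, Σy = -200.3, Σxy = -2137.6, Σx² = 610
Sxx = Σx² − (Σx)²/n = 610 − 522.666667 = 87.333333
Sxy = Σxy − (Σx)(Σy)/n = -2137.6 − (-1869.466667) = -268.133333
b = Sxy/Sxx = -268.133333/87.333333 = -3.070229
a = ȳ − b·x̄ = -33.383333 − (-3.070229)·9.333333 = -4.727863
ŷ(9) = -4.727863 + (-3.070229)·9 = -32.359924
residual = y − ŷ = -28.8 − (-32.359924) = 3.559924

3.5599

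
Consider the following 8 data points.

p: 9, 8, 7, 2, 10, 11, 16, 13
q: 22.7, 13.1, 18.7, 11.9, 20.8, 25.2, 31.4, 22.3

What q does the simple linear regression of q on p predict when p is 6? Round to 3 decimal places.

n = 8, Σx = 76, Σy = 166.1, Σxy = 1741.3, Σx² = 844
Sxx = Σx² − (Σx)²/n = 844 − 722 = 122
Sxy = Σxy − (Σx)(Σy)/n = 1741.3 − 1577.95 = 163.35
b = Sxy/Sxx = 163.35/122 = 1.338934
a = ȳ − b·x̄ = 20.7625 − 1.338934·9.5 = 8.042623
ŷ(6) = a + b·6 = 8.042623 + 1.338934·6 = 16.076230

16.076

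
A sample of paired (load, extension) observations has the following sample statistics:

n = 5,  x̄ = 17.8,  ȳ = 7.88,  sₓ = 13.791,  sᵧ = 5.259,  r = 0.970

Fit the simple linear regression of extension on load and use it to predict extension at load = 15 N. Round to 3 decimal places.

b = r · sᵧ/sₓ = 0.97 · 5.259/13.791 = 0.369896
a = ȳ − b·x̄ = 7.88 − 0.369896·17.8 = 1.295859
ŷ(15) = a + b·15 = 1.295859 + 0.369896·15 = 6.844292

6.844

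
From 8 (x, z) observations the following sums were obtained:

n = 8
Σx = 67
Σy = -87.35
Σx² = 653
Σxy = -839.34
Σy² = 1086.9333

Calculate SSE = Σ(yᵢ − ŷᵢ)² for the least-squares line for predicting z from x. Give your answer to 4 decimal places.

6.7333

Sxx = Σx² − (Σx)²/n = 653 − 561.125 = 91.875
Sxy = Σxy − (Σx)(Σy)/n = -839.34 − (-731.55625) = -107.78375
Syy = Σy² − (Σy)²/n = 1086.9333 − 953.752813 = 133.180487
b = Sxy/Sxx = -107.78375/91.875 = -1.173156
SSE = Syy − b·Sxy = 133.180487 − (-1.173156)·(-107.78375) = 6.733285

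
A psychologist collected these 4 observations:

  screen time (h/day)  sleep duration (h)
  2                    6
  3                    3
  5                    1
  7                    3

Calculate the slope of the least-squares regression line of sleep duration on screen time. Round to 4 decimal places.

-0.5593

n = 4, Σx = 17, Σy = 13, Σxy = 47, Σx² = 87
Sxx = Σx² − (Σx)²/n = 87 − 72.25 = 14.75
Sxy = Σxy − (Σx)(Σy)/n = 47 − 55.25 = -8.25
b = Sxy/Sxx = -8.25/14.75 = -0.559322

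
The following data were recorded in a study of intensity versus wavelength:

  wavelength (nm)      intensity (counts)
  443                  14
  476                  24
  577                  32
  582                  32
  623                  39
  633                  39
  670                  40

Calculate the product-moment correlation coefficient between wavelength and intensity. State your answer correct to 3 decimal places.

n = 7, Σx = 4004, Σy = 220, Σxy = 130498, Σx² = 2332196, Σy² = 7462
Sxx = Σx² − (Σx)²/n = 2332196 − 2290288 = 41908
Sxy = Σxy − (Σx)(Σy)/n = 130498 − 125840 = 4658
Syy = Σy² − (Σy)²/n = 7462 − 6914.285714 = 547.714286
r = Sxy/√(Sxx·Syy) = 4658/√(22953610.285714) = 4658/4790.992620 = 0.972241

0.972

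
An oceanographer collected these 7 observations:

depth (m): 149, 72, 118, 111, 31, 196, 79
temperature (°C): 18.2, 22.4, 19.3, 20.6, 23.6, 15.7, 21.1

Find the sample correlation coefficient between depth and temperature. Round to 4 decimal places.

-0.9874

n = 7, Σx = 756, Σy = 140.9, Σxy = 14364.3, Σx² = 99248, Σy² = 2878.51
Sxx = Σx² − (Σx)²/n = 99248 − 81648 = 17600
Sxy = Σxy − (Σx)(Σy)/n = 14364.3 − 15217.2 = -852.9
Syy = Σy² − (Σy)²/n = 2878.51 − 2836.115714 = 42.394286
r = Sxy/√(Sxx·Syy) = -852.9/√(746139.428571) = -852.9/863.793626 = -0.987389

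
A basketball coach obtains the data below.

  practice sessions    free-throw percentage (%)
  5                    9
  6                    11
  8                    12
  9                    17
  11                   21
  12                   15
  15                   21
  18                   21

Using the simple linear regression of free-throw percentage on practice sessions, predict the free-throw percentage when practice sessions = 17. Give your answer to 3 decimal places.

22.022

n = 8, Σx = 84, Σy = 127, Σxy = 1464, Σx² = 1020
Sxx = Σx² − (Σx)²/n = 1020 − 882 = 138
Sxy = Σxy − (Σx)(Σy)/n = 1464 − 1333.5 = 130.5
b = Sxy/Sxx = 130.5/138 = 0.945652
a = ȳ − b·x̄ = 15.875 − 0.945652·10.5 = 5.945652
ŷ(17) = a + b·17 = 5.945652 + 0.945652·17 = 22.021739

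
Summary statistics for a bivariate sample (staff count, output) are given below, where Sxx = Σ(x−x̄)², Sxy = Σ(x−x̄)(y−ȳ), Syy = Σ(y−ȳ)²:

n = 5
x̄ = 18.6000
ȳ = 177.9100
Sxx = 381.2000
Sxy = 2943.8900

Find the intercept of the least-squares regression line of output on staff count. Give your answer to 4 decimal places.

34.2679

b = Sxy/Sxx = 2943.89/381.2 = 7.722692
a = ȳ − b·x̄ = 177.91 − 7.722692·18.6 = 34.267938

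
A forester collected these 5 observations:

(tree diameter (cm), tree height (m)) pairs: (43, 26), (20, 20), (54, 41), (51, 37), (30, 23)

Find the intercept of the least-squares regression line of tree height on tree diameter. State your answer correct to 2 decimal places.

5.99

n = 5, Σx = 198, Σy = 147, Σxy = 6309, Σx² = 8666
Sxx = Σx² − (Σx)²/n = 8666 − 7840.8 = 825.2
Sxy = Σxy − (Σx)(Σy)/n = 6309 − 5821.2 = 487.8
b = Sxy/Sxx = 487.8/825.2 = 0.591129
a = ȳ − b·x̄ = 29.4 − 0.591129·39.6 = 5.991275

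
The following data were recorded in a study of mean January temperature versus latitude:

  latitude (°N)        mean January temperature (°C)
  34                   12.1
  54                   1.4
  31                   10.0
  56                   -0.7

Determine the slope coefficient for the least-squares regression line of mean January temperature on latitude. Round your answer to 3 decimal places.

-0.467

n = 4, Σx = 175, Σy = 22.8, Σxy = 757.8, Σx² = 8169
Sxx = Σx² − (Σx)²/n = 8169 − 7656.25 = 512.75
Sxy = Σxy − (Σx)(Σy)/n = 757.8 − 997.5 = -239.7
b = Sxy/Sxx = -239.7/512.75 = -0.467479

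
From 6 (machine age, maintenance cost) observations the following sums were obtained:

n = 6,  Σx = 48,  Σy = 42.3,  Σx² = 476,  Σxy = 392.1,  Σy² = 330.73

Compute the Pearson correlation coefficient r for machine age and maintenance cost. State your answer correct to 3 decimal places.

0.982

Sxx = Σx² − (Σx)²/n = 476 − 384 = 92
Sxy = Σxy − (Σx)(Σy)/n = 392.1 − 338.4 = 53.7
Syy = Σy² − (Σy)²/n = 330.73 − 298.215 = 32.515
r = Sxy/√(Sxx·Syy) = 53.7/√(2991.38) = 53.7/54.693510 = 0.981835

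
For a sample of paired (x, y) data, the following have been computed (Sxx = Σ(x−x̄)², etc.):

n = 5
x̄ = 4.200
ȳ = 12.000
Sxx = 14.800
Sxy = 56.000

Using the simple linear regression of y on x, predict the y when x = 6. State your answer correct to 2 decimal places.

18.81

b = Sxy/Sxx = 56/14.8 = 3.783784
a = ȳ − b·x̄ = 12 − 3.783784·4.2 = -3.891892
ŷ(6) = a + b·6 = -3.891892 + 3.783784·6 = 18.810811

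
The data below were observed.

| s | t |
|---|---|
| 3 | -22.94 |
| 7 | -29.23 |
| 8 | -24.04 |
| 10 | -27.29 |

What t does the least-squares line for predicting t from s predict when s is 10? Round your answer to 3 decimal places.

n = 4, Σx = 28, Σy = -103.5, Σxy = -738.65, Σx² = 222
Sxx = Σx² − (Σx)²/n = 222 − 196 = 26
Sxy = Σxy − (Σx)(Σy)/n = -738.65 − (-724.5) = -14.15
b = Sxy/Sxx = -14.15/26 = -0.544231
a = ȳ − b·x̄ = -25.875 − (-0.544231)·7 = -22.065385
ŷ(10) = a + b·10 = -22.065385 + (-0.544231)·10 = -27.507692

-27.508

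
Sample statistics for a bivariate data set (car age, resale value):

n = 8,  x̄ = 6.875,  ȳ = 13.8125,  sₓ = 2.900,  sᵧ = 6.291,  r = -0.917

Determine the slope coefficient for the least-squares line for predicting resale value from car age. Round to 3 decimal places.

-1.989

b = r · sᵧ/sₓ = -0.917 · 6.291/2.9 = -1.989258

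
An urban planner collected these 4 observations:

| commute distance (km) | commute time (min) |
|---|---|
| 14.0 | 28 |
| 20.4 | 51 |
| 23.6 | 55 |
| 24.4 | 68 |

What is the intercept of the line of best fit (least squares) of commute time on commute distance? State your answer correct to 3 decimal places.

n = 4, Σx = 82.4, Σy = 202, Σxy = 4389.6, Σx² = 1764.48
Sxx = Σx² − (Σx)²/n = 1764.48 − 1697.44 = 67.04
Sxy = Σxy − (Σx)(Σy)/n = 4389.6 − 4161.2 = 228.4
b = Sxy/Sxx = 228.4/67.04 = 3.406921
a = ȳ − b·x̄ = 50.5 − 3.406921·20.6 = -19.682578

-19.683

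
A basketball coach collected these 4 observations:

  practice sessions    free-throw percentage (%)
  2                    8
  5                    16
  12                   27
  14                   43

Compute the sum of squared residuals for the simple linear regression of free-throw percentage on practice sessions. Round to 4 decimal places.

60.9664

n = 4, Σx = 33, Σy = 94, Σxy = 1022, Σx² = 369, Σy² = 2898
Sxx = Σx² − (Σx)²/n = 369 − 272.25 = 96.75
Sxy = Σxy − (Σx)(Σy)/n = 1022 − 775.5 = 246.5
Syy = Σy² − (Σy)²/n = 2898 − 2209 = 689
b = Sxy/Sxx = 246.5/96.75 = 2.547804
SSE = Syy − b·Sxy = 689 − 2.547804·246.5 = 60.966408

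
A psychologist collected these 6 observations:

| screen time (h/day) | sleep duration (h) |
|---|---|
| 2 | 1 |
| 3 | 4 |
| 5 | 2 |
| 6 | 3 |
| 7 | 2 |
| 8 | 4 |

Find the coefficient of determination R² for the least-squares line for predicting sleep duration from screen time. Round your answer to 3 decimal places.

0.145

n = 6, Σx = 31, Σy = 16, Σxy = 88, Σx² = 187, Σy² = 50
Sxx = Σx² − (Σx)²/n = 187 − 160.166667 = 26.833333
Sxy = Σxy − (Σx)(Σy)/n = 88 − 82.666667 = 5.333333
Syy = Σy² − (Σy)²/n = 50 − 42.666667 = 7.333333
R² = Sxy²/(Sxx·Syy) = (5.333333)²/(26.833333·7.333333) = 0.144551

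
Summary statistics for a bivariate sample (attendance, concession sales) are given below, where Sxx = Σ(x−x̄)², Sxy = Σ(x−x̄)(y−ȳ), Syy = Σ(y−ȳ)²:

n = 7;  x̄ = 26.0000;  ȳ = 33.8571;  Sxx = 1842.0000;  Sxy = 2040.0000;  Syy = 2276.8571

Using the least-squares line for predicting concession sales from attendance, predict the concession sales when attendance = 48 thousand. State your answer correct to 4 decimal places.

b = Sxy/Sxx = 2040/1842 = 1.107492
a = ȳ − b·x̄ = 33.8571 − 1.107492·26 = 5.062312
ŷ(48) = a + b·48 = 5.062312 + 1.107492·48 = 58.221921

58.2219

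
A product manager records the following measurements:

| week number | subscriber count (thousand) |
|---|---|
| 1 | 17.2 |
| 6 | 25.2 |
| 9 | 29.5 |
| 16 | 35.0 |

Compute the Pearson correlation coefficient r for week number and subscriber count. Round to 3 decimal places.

n = 4, Σx = 32, Σy = 106.9, Σxy = 993.9, Σx² = 374, Σy² = 3026.13
Sxx = Σx² − (Σx)²/n = 374 − 256 = 118
Sxy = Σxy − (Σx)(Σy)/n = 993.9 − 855.2 = 138.7
Syy = Σy² − (Σy)²/n = 3026.13 − 2856.9025 = 169.2275
r = Sxy/√(Sxx·Syy) = 138.7/√(19968.845) = 138.7/141.311164 = 0.981522

0.982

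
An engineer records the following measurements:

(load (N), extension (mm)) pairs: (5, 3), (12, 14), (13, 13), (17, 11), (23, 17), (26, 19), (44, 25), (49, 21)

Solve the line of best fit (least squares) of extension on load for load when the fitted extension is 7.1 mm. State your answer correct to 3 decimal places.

n = 8, Σx = 189, Σy = 123, Σxy = 3553, Σx² = 6169
Sxx = Σx² − (Σx)²/n = 6169 − 4465.125 = 1703.875
Sxy = Σxy − (Σx)(Σy)/n = 3553 − 2905.875 = 647.125
b = Sxy/Sxx = 647.125/1703.875 = 0.379796
a = ȳ − b·x̄ = 15.375 − 0.379796·23.625 = 6.402318
Set a + b·x = 7.1: x = (7.1 − 6.402318) / 0.379796 = 1.836991

1.837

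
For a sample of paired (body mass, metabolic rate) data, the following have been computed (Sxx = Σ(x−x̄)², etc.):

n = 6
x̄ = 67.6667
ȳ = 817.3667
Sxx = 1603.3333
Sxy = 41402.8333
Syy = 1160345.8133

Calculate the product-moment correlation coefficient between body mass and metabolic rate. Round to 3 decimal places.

0.960

r = Sxy/√(Sxx·Syy) = 41402.8333/√(1860421081.979473) = 41402.8333/43132.598832 = 0.959897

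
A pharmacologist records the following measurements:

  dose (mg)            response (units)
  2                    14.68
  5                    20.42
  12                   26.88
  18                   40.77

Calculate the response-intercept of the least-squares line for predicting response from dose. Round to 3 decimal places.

n = 4, Σx = 37, Σy = 102.75, Σxy = 1187.88, Σx² = 497
Sxx = Σx² − (Σx)²/n = 497 − 342.25 = 154.75
Sxy = Σxy − (Σx)(Σy)/n = 1187.88 − 950.4375 = 237.4425
b = Sxy/Sxx = 237.4425/154.75 = 1.534362
a = ȳ − b·x̄ = 25.6875 − 1.534362·9.25 = 11.494653

11.495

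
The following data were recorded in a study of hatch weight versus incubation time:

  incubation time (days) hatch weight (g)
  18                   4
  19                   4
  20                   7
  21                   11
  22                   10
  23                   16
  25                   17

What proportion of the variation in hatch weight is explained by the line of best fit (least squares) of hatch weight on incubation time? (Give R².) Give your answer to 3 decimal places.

0.920

n = 7, Σx = 148, Σy = 69, Σxy = 1532, Σx² = 3164, Σy² = 847
Sxx = Σx² − (Σx)²/n = 3164 − 3129.142857 = 34.857143
Sxy = Σxy − (Σx)(Σy)/n = 1532 − 1458.857143 = 73.142857
Syy = Σy² − (Σy)²/n = 847 − 680.142857 = 166.857143
R² = Sxy²/(Sxx·Syy) = (73.142857)²/(34.857143·166.857143) = 0.919829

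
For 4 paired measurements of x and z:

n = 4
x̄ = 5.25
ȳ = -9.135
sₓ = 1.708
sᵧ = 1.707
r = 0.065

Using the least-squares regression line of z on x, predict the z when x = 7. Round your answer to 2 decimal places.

b = r · sᵧ/sₓ = 0.065 · 1.707/1.708 = 0.064962
a = ȳ − b·x̄ = -9.135 − 0.064962·5.25 = -9.476050
ŷ(7) = a + b·7 = -9.476050 + 0.064962·7 = -9.021317

-9.02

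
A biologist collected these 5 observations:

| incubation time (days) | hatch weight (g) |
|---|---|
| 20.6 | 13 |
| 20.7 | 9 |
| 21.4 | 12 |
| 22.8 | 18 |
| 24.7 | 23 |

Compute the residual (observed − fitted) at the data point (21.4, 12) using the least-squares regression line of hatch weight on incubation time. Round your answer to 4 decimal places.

n = 5, Σx = 110.2, Σy = 75, Σxy = 1689.4, Σx² = 2440.74
Sxx = Σx² − (Σx)²/n = 2440.74 − 2428.808 = 11.932
Sxy = Σxy − (Σx)(Σy)/n = 1689.4 − 1653 = 36.4
b = Sxy/Sxx = 36.4/11.932 = 3.050620
a = ȳ − b·x̄ = 15 − 3.050620·22.04 = -52.235669
ŷ(21.4) = -52.235669 + 3.050620·21.4 = 13.047603
residual = y − ŷ = 12 − 13.047603 = -1.047603

-1.0476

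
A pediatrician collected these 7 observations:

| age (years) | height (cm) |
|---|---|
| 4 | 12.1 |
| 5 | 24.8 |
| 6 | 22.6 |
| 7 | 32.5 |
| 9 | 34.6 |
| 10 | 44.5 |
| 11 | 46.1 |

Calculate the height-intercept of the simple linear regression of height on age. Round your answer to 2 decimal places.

-2.01

n = 7, Σx = 52, Σy = 217.2, Σxy = 1799, Σx² = 428
Sxx = Σx² − (Σx)²/n = 428 − 386.285714 = 41.714286
Sxy = Σxy − (Σx)(Σy)/n = 1799 − 1613.485714 = 185.514286
b = Sxy/Sxx = 185.514286/41.714286 = 4.447260
a = ȳ − b·x̄ = 31.028571 − 4.447260·7.428571 = -2.008219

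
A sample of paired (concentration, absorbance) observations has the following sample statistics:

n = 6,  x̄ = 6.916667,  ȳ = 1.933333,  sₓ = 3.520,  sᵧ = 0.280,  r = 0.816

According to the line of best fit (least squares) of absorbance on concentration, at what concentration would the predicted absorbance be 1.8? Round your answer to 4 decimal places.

b = r · sᵧ/sₓ = 0.816 · 0.28/3.52 = 0.064909
a = ȳ − b·x̄ = 1.933333 − 0.064909·6.916667 = 1.484378
Set a + b·x = 1.8: x = (1.8 − 1.484378) / 0.064909 = 4.862517

4.8625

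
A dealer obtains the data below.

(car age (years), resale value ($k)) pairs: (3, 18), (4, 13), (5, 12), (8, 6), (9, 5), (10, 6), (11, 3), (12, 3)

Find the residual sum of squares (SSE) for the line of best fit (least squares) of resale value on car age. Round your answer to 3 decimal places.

n = 8, Σx = 62, Σy = 66, Σxy = 388, Σx² = 560, Σy² = 752
Sxx = Σx² − (Σx)²/n = 560 − 480.5 = 79.5
Sxy = Σxy − (Σx)(Σy)/n = 388 − 511.5 = -123.5
Syy = Σy² − (Σy)²/n = 752 − 544.5 = 207.5
b = Sxy/Sxx = -123.5/79.5 = -1.553459
SSE = Syy − b·Sxy = 207.5 − (-1.553459)·(-123.5) = 15.647799

15.648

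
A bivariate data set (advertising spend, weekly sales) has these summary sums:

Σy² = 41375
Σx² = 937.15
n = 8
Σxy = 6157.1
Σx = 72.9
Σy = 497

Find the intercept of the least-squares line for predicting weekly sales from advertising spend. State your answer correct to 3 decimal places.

7.747

Sxx = Σx² − (Σx)²/n = 937.15 − 664.30125 = 272.84875
Sxy = Σxy − (Σx)(Σy)/n = 6157.1 − 4528.9125 = 1628.1875
b = Sxy/Sxx = 1628.1875/272.84875 = 5.967363
a = ȳ − b·x̄ = 62.125 − 5.967363·9.1125 = 7.747406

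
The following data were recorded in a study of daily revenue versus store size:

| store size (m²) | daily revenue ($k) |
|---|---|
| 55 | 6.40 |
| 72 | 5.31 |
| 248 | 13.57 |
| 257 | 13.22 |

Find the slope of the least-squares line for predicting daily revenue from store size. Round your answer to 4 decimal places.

0.0394

n = 4, Σx = 632, Σy = 38.5, Σxy = 7497.22, Σx² = 135762
Sxx = Σx² − (Σx)²/n = 135762 − 99856 = 35906
Sxy = Σxy − (Σx)(Σy)/n = 7497.22 − 6083 = 1414.22
b = Sxy/Sxx = 1414.22/35906 = 0.039387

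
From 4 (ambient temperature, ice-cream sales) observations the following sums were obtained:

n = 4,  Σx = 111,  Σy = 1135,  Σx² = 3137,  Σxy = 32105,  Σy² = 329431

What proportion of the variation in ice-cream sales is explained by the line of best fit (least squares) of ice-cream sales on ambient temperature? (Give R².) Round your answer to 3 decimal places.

Sxx = Σx² − (Σx)²/n = 3137 − 3080.25 = 56.75
Sxy = Σxy − (Σx)(Σy)/n = 32105 − 31496.25 = 608.75
Syy = Σy² − (Σy)²/n = 329431 − 322056.25 = 7374.75
R² = Sxy²/(Sxx·Syy) = (608.75)²/(56.75·7374.75) = 0.885452

0.885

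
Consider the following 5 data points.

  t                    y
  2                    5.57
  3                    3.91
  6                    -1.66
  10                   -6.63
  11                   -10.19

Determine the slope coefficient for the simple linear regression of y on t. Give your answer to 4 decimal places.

-1.6546

n = 5, Σx = 32, Σy = -9, Σxy = -165.48, Σx² = 270
Sxx = Σx² − (Σx)²/n = 270 − 204.8 = 65.2
Sxy = Σxy − (Σx)(Σy)/n = -165.48 − (-57.6) = -107.88
b = Sxy/Sxx = -107.88/65.2 = -1.654601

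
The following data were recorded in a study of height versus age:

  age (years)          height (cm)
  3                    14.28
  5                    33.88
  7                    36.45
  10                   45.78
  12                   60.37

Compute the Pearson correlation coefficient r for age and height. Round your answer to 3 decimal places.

0.965

n = 5, Σx = 37, Σy = 190.76, Σxy = 1649.63, Σx² = 327, Σy² = 8420.7206
Sxx = Σx² − (Σx)²/n = 327 − 273.8 = 53.2
Sxy = Σxy − (Σx)(Σy)/n = 1649.63 − 1411.624 = 238.006
Syy = Σy² − (Σy)²/n = 8420.7206 − 7277.87552 = 1142.84508
r = Sxy/√(Sxx·Syy) = 238.006/√(60799.358256) = 238.006/246.575259 = 0.965247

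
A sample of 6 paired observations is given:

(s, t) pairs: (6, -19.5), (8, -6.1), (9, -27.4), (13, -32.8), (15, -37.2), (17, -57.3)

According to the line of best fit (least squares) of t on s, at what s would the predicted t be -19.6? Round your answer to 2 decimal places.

n = 6, Σx = 68, Σy = -180.3, Σxy = -2370.9, Σx² = 864
Sxx = Σx² − (Σx)²/n = 864 − 770.666667 = 93.333333
Sxy = Σxy − (Σx)(Σy)/n = -2370.9 − (-2043.4) = -327.5
b = Sxy/Sxx = -327.5/93.333333 = -3.508929
a = ȳ − b·x̄ = -30.05 − (-3.508929)·11.333333 = 9.717857
Set a + b·x = -19.6: x = (-19.6 − 9.717857) / (-3.508929) = 8.355216

8.36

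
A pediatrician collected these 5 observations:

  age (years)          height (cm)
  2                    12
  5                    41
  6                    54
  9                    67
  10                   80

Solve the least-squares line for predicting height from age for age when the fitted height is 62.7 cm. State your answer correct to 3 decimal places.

7.884

n = 5, Σx = 32, Σy = 254, Σxy = 1956, Σx² = 246
Sxx = Σx² − (Σx)²/n = 246 − 204.8 = 41.2
Sxy = Σxy − (Σx)(Σy)/n = 1956 − 1625.6 = 330.4
b = Sxy/Sxx = 330.4/41.2 = 8.019417
a = ȳ − b·x̄ = 50.8 − 8.019417·6.4 = -0.524272
Set a + b·x = 62.7: x = (62.7 − (-0.524272)) / 8.019417 = 7.883898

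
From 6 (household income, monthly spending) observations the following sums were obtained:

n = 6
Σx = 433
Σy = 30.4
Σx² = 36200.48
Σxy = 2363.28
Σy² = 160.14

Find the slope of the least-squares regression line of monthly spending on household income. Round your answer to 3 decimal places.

0.034

Sxx = Σx² − (Σx)²/n = 36200.48 − 31248.166667 = 4952.313333
Sxy = Σxy − (Σx)(Σy)/n = 2363.28 − 2193.866667 = 169.413333
b = Sxy/Sxx = 169.413333/4952.313333 = 0.034209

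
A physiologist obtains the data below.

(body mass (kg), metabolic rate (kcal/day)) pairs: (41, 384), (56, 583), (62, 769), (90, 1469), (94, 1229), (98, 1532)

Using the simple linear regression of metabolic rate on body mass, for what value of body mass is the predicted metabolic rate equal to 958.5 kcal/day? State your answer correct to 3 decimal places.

71.698

n = 6, Σx = 441, Σy = 5966, Σxy = 493942, Σx² = 35201
Sxx = Σx² − (Σx)²/n = 35201 − 32413.5 = 2787.5
Sxy = Σxy − (Σx)(Σy)/n = 493942 − 438501 = 55441
b = Sxy/Sxx = 55441/2787.5 = 19.889148
a = ȳ − b·x̄ = 994.333333 − 19.889148·73.5 = -467.519043
Set a + b·x = 958.5: x = (958.5 − (-467.519043)) / 19.889148 = 71.698347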